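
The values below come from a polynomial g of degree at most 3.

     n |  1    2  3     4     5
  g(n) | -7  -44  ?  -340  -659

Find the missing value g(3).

The 4 known points determine the degree-3 polynomial uniquely.
Write g(n) = an^3 + bn^2 + cn + d. Substituting each data point gives a linear system:
  a + b + c + d = -7
  8a + 4b + 2c + d = -44
  64a + 16b + 4c + d = -340
  125a + 25b + 5c + d = -659
Solving the system yields a = -5, b = -2, c = 4, d = -4.
So g(n) = -5n^3 - 2n^2 + 4n - 4.
Then g(3) = -145.

-145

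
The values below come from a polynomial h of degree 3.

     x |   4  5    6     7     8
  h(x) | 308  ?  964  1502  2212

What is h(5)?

The 4 known points determine the degree-3 polynomial uniquely.
Write h(x) = ax^3 + bx^2 + cx + d. Substituting each data point gives a linear system:
  64a + 16b + 4c + d = 308
  216a + 36b + 6c + d = 964
  343a + 49b + 7c + d = 1502
  512a + 64b + 8c + d = 2212
Solving the system yields a = 4, b = 2, c = 4, d = 4.
So h(x) = 4x^3 + 2x^2 + 4x + 4.
Then h(5) = 574.

574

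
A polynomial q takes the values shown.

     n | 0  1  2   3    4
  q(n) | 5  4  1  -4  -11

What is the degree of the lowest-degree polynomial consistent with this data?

Forward differences of the values at n = 0, 1, 2, 3, 4:
  q  : 5  4  1  -4  -11
  Δ  : -1  -3  -5  -7
  Δ^2: -2  -2  -2
  Δ^3: 0  0
  Δ^4: 0
The second differences are constant (-2) and nonzero, while all higher differences vanish, so the minimal degree is 2.

2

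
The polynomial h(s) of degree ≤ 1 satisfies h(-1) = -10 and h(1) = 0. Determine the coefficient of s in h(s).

Write h(s) = as + b. Substituting each data point gives a linear system:
  -a + b = -10
  a + b = 0
Solving the system yields a = 5, b = -5.
So h(s) = 5s - 5.
The leading coefficient is 5.

5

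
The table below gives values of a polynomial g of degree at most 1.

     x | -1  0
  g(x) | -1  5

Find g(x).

Write g(x) = ax + b. Substituting each data point gives a linear system:
  -a + b = -1
  b = 5
Solving the system yields a = 6, b = 5.
So g(x) = 6x + 5.
Check: g(0) = 5. ✓

g(x) = 6x + 5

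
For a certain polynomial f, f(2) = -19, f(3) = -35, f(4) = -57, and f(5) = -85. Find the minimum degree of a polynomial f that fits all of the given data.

Forward differences of the values at n = 2, 3, 4, 5:
  f  : -19  -35  -57  -85
  Δ  : -16  -22  -28
  Δ^2: -6  -6
  Δ^3: 0
The second differences are constant (-6) and nonzero, while all higher differences vanish, so the minimal degree is 2.

2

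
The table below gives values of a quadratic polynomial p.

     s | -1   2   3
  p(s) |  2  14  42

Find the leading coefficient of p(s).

Write p(s) = as^2 + bs + c. Substituting each data point gives a linear system:
  a - b + c = 2
  4a + 2b + c = 14
  9a + 3b + c = 42
Solving the system yields a = 6, b = -2, c = -6.
So p(s) = 6s² - 2s - 6.
The leading coefficient is 6.

6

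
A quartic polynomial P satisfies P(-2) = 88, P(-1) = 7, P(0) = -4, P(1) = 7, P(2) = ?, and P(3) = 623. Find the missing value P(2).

136

The 5 known points determine the degree-4 polynomial uniquely.
Write P(s) = as^4 + bs^3 + cs^2 + ds + e. Substituting each data point gives a linear system:
  16a - 8b + 4c - 2d + e = 88
  a - b + c - d + e = 7
  e = -4
  a + b + c + d + e = 7
  81a + 27b + 9c + 3d + e = 623
Solving the system yields a = 6, b = 4, c = 5, d = -4, e = -4.
So P(s) = 6s⁴ + 4s³ + 5s² - 4s - 4.
Then P(2) = 136.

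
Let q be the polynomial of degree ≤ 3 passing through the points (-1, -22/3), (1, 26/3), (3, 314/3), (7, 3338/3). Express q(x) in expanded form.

q(x) = 3x^3 + x^2 + 5x - 1/3

Write q(x) = ax^3 + bx^2 + cx + d. Substituting each data point gives a linear system:
  -a + b - c + d = -22/3
  a + b + c + d = 26/3
  27a + 9b + 3c + d = 314/3
  343a + 49b + 7c + d = 3338/3
Solving the system yields a = 3, b = 1, c = 5, d = -1/3.
So q(x) = 3x^3 + x^2 + 5x - 1/3.
Check: q(-1) = -22/3. ✓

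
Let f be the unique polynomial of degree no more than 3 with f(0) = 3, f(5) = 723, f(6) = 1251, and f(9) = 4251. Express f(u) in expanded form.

Write f(u) = au^3 + bu^2 + cu + d. Substituting each data point gives a linear system:
  d = 3
  125a + 25b + 5c + d = 723
  216a + 36b + 6c + d = 1251
  729a + 81b + 9c + d = 4251
Solving the system yields a = 6, b = -2, c = 4, d = 3.
So f(u) = 6u^3 - 2u^2 + 4u + 3.
Check: f(5) = 723. ✓

f(u) = 6u^3 - 2u^2 + 4u + 3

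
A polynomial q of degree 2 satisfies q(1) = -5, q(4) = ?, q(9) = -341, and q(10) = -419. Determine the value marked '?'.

-71

The 3 known points determine the degree-2 polynomial uniquely.
Write q(u) = au^2 + bu + c. Substituting each data point gives a linear system:
  a + b + c = -5
  81a + 9b + c = -341
  100a + 10b + c = -419
Solving the system yields a = -4, b = -2, c = 1.
So q(u) = -4u² - 2u + 1.
Then q(4) = -71.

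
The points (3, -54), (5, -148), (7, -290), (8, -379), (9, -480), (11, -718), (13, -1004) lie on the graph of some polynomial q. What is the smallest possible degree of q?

Divided differences on the nodes 3, 5, 7, 8, 9, 11, 13:
  order 0: -54  -148  -290  -379  -480  -718  -1004
  order 1: -47  -71  -89  -101  -119  -143
  order 2: -6  -6  -6  -6  -6
  order 3: 0  0  0  0
  order 4: 0  0  0
  order 5: 0  0
  order 6: 0
The order-2 divided differences are all -6 (nonzero) and every higher order vanishes, so the data lies on a polynomial of degree exactly 2.

2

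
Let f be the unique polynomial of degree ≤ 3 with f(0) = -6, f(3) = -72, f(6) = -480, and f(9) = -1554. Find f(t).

f(t) = -2t^3 - t^2 - t - 6

Write f(t) = at^3 + bt^2 + ct + d. Substituting each data point gives a linear system:
  d = -6
  27a + 9b + 3c + d = -72
  216a + 36b + 6c + d = -480
  729a + 81b + 9c + d = -1554
Solving the system yields a = -2, b = -1, c = -1, d = -6.
So f(t) = -2t³ - t² - t - 6.
Check: f(9) = -1554. ✓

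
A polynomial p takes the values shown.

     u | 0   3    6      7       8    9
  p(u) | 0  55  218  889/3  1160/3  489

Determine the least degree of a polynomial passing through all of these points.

2

Divided differences on the nodes 0, 3, 6, 7, 8, 9:
  order 0: 0  55  218  889/3  1160/3  489
  order 1: 55/3  163/3  235/3  271/3  307/3
  order 2: 6  6  6  6
  order 3: 0  0  0
  order 4: 0  0
  order 5: 0
The order-2 divided differences are all 6 (nonzero) and every higher order vanishes, so the data lies on a polynomial of degree exactly 2.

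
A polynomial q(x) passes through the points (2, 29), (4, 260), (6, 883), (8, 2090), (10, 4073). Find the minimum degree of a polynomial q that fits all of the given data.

3

Forward differences of the values at x = 2, 4, 6, 8, 10:
  q  : 29  260  883  2090  4073
  Δ  : 231  623  1207  1983
  Δ^2: 392  584  776
  Δ^3: 192  192
  Δ^4: 0
The third differences are constant (192) and nonzero, while all higher differences vanish, so the minimal degree is 3.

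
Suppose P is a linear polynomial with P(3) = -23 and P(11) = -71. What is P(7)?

Using the Lagrange interpolation formula with nodes 3, 11:
  L_0(t) = (t - 11) / -8
  L_1(t) = (t - 3) / 8
Then P(t) = -23·L_0(t) - 71·L_1(t).
Expanding and collecting terms gives P(t) = -6t - 5.
Evaluating at t = 7: P(7) = -47.

-47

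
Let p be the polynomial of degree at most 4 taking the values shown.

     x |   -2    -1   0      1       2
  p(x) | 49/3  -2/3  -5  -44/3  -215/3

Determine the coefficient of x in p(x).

-2

Write p(x) = ax^4 + bx^3 + cx^2 + dx + e. Substituting each data point gives a linear system:
  16a - 8b + 4c - 2d + e = 49/3
  a - b + c - d + e = -2/3
  e = -5
  a + b + c + d + e = -44/3
  16a + 8b + 4c + 2d + e = -215/3
Solving the system yields a = -1, b = -5, c = -5/3, d = -2, e = -5.
So p(x) = -x⁴ - 5x³ - (5/3)x² - 2x - 5.
The coefficient of x is -2.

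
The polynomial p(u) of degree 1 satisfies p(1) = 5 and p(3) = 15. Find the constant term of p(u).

Write p(u) = au + b. Substituting each data point gives a linear system:
  a + b = 5
  3a + b = 15
Solving the system yields a = 5, b = 0.
So p(u) = 5u.
The constant term is 0.

0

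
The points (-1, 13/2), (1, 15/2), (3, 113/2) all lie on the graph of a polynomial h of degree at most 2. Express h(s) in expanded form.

h(s) = 6s^2 + (1/2)s + 1

Write h(s) = as^2 + bs + c. Substituting each data point gives a linear system:
  a - b + c = 13/2
  a + b + c = 15/2
  9a + 3b + c = 113/2
Solving the system yields a = 6, b = 1/2, c = 1.
So h(s) = 6s^2 + (1/2)s + 1.
Check: h(1) = 15/2. ✓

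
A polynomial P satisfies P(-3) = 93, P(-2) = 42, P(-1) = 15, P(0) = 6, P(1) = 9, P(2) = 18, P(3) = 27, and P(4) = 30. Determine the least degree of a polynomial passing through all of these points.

3

Forward differences of the values at u = -3, -2, -1, 0, 1, 2, 3, 4:
  P  : 93  42  15  6  9  18  27  30
  Δ  : -51  -27  -9  3  9  9  3
  Δ^2: 24  18  12  6  0  -6
  Δ^3: -6  -6  -6  -6  -6
  Δ^4: 0  0  0  0
  Δ^5: 0  0  0
  Δ^6: 0  0
  Δ^7: 0
The third differences are constant (-6) and nonzero, while all higher differences vanish, so the minimal degree is 3.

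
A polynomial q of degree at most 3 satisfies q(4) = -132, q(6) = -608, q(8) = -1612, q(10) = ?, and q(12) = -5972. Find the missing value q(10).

The 4 known points determine the degree-3 polynomial uniquely.
Write q(x) = ax^3 + bx^2 + cx + d. Substituting each data point gives a linear system:
  64a + 16b + 4c + d = -132
  216a + 36b + 6c + d = -608
  512a + 64b + 8c + d = -1612
  1728a + 144b + 12c + d = -5972
Solving the system yields a = -4, b = 6, c = 6, d = 4.
So q(x) = -4x^3 + 6x^2 + 6x + 4.
Then q(10) = -3336.

-3336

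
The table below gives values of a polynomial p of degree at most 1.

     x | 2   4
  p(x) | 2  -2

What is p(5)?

-4

Using the Lagrange interpolation formula with nodes 2, 4:
  L_0(x) = (x - 4) / -2
  L_1(x) = (x - 2) / 2
Then p(x) = 2·L_0(x) - 2·L_1(x).
Expanding and collecting terms gives p(x) = -2x + 6.
Evaluating at x = 5: p(5) = -4.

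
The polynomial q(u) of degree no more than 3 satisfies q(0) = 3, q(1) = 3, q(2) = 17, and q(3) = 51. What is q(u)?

q(u) = u^3 + 4u^2 - 5u + 3

Write q(u) = au^3 + bu^2 + cu + d. Substituting each data point gives a linear system:
  d = 3
  a + b + c + d = 3
  8a + 4b + 2c + d = 17
  27a + 9b + 3c + d = 51
Solving the system yields a = 1, b = 4, c = -5, d = 3.
So q(u) = u^3 + 4u^2 - 5u + 3.
Check: q(2) = 17. ✓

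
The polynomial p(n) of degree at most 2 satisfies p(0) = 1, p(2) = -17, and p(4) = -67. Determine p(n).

p(n) = -4n^2 - n + 1

Write p(n) = an^2 + bn + c. Substituting each data point gives a linear system:
  c = 1
  4a + 2b + c = -17
  16a + 4b + c = -67
Solving the system yields a = -4, b = -1, c = 1.
So p(n) = -4n² - n + 1.
Check: p(4) = -67. ✓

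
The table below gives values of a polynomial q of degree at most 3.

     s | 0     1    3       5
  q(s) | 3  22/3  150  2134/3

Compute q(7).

Using the Lagrange interpolation formula with nodes 0, 1, 3, 5:
  L_0(s) = (s - 1)(s - 3)(s - 5) / -15
  L_1(s) = s(s - 3)(s - 5) / 8
  L_2(s) = s(s - 1)(s - 5) / -12
  L_3(s) = s(s - 1)(s - 3) / 40
Then q(s) = 3·L_0(s) + 22/3·L_1(s) + 150·L_2(s) + 2134/3·L_3(s).
Expanding and collecting terms gives q(s) = 6s^3 - (5/3)s^2 + 3.
Evaluating at s = 7: q(7) = 5938/3.

5938/3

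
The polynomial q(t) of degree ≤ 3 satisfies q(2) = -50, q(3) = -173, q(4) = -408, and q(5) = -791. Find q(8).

Forward differences of the values at t = 2, 3, 4, 5:
  q  : -50  -173  -408  -791
  Δ  : -123  -235  -383
  Δ^2: -112  -148
  Δ^3: -36
The third differences are constant, confirming degree 3.
Interpolating (Newton forward form) and evaluating at t = 8 gives q(8) = -3188.

-3188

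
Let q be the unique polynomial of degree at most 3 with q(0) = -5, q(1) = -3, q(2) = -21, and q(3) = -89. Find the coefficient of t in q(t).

Write q(t) = at^3 + bt^2 + ct + d. Substituting each data point gives a linear system:
  d = -5
  a + b + c + d = -3
  8a + 4b + 2c + d = -21
  27a + 9b + 3c + d = -89
Solving the system yields a = -5, b = 5, c = 2, d = -5.
So q(t) = -5t^3 + 5t^2 + 2t - 5.
The coefficient of t is 2.

2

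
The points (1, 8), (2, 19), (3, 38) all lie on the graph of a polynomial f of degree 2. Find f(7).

Using the Lagrange interpolation formula with nodes 1, 2, 3:
  L_0(s) = (s - 2)(s - 3) / 2
  L_1(s) = (s - 1)(s - 3) / -1
  L_2(s) = (s - 1)(s - 2) / 2
Then f(s) = 8·L_0(s) + 19·L_1(s) + 38·L_2(s).
Expanding and collecting terms gives f(s) = 4s^2 - s + 5.
Evaluating at s = 7: f(7) = 194.

194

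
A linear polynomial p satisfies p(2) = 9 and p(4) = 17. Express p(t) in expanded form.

p(t) = 4t + 1

Using the Lagrange interpolation formula with nodes 2, 4:
  L_0(t) = (t - 4) / -2
  L_1(t) = (t - 2) / 2
Then p(t) = 9·L_0(t) + 17·L_1(t).
Expanding and collecting terms gives p(t) = 4t + 1.
Check: p(4) = 17. ✓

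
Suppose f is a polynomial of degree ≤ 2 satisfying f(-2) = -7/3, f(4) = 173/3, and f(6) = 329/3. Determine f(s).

Write f(s) = as^2 + bs + c. Substituting each data point gives a linear system:
  4a - 2b + c = -7/3
  16a + 4b + c = 173/3
  36a + 6b + c = 329/3
Solving the system yields a = 2, b = 6, c = 5/3.
So f(s) = 2s^2 + 6s + 5/3.
Check: f(4) = 173/3. ✓

f(s) = 2s^2 + 6s + 5/3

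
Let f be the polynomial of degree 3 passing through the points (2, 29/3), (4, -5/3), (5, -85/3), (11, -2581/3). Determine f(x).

f(x) = -x^3 + 4x^2 - (5/3)x + 5

Write f(x) = ax^3 + bx^2 + cx + d. Substituting each data point gives a linear system:
  8a + 4b + 2c + d = 29/3
  64a + 16b + 4c + d = -5/3
  125a + 25b + 5c + d = -85/3
  1331a + 121b + 11c + d = -2581/3
Solving the system yields a = -1, b = 4, c = -5/3, d = 5.
So f(x) = -x^3 + 4x^2 - (5/3)x + 5.
Check: f(11) = -2581/3. ✓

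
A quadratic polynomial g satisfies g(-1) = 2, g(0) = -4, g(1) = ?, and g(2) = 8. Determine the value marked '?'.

-2

On equispaced nodes a degree-2 polynomial has vanishing third forward difference, so
  - g(-1) + 3·g(0) - 3·g(1) + g(2) = 0.
Substituting the known values and solving for g(1):
  -3·g(1) = 6
  g(1) = -2.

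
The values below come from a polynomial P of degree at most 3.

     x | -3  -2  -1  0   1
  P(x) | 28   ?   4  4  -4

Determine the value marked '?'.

8

On equispaced nodes a degree-3 polynomial has vanishing fourth forward difference, so
  P(-3) - 4·P(-2) + 6·P(-1) - 4·P(0) + P(1) = 0.
Substituting the known values and solving for P(-2):
  -4·P(-2) = -32
  P(-2) = 8.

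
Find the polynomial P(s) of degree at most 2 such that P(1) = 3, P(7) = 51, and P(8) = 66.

P(s) = s^2 + 2

Using the Lagrange interpolation formula with nodes 1, 7, 8:
  L_0(s) = (s - 7)(s - 8) / 42
  L_1(s) = (s - 1)(s - 8) / -6
  L_2(s) = (s - 1)(s - 7) / 7
Then P(s) = 3·L_0(s) + 51·L_1(s) + 66·L_2(s).
Expanding and collecting terms gives P(s) = s^2 + 2.
Check: P(7) = 51. ✓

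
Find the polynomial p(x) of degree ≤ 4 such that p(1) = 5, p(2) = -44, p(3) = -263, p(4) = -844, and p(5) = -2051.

Write p(x) = ax^4 + bx^3 + cx^2 + dx + e. Substituting each data point gives a linear system:
  a + b + c + d + e = 5
  16a + 8b + 4c + 2d + e = -44
  81a + 27b + 9c + 3d + e = -263
  256a + 64b + 16c + 4d + e = -844
  625a + 125b + 25c + 5d + e = -2051
Solving the system yields a = -3, b = -2, c = 2, d = 4, e = 4.
So p(x) = -3x^4 - 2x^3 + 2x^2 + 4x + 4.
Check: p(1) = 5. ✓

p(x) = -3x^4 - 2x^3 + 2x^2 + 4x + 4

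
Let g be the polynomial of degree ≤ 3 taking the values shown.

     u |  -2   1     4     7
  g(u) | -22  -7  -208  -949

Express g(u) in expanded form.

g(u) = -2u^3 - 6u^2 + 5u - 4

Using the Lagrange interpolation formula with nodes -2, 1, 4, 7:
  L_0(u) = (u - 1)(u - 4)(u - 7) / -162
  L_1(u) = (u + 2)(u - 4)(u - 7) / 54
  L_2(u) = (u + 2)(u - 1)(u - 7) / -54
  L_3(u) = (u + 2)(u - 1)(u - 4) / 162
Then g(u) = -22·L_0(u) - 7·L_1(u) - 208·L_2(u) - 949·L_3(u).
Expanding and collecting terms gives g(u) = -2u^3 - 6u^2 + 5u - 4.
Check: g(1) = -7. ✓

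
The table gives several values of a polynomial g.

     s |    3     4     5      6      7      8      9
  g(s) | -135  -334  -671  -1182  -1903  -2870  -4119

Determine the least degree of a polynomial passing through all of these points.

3

Forward differences of the values at s = 3, 4, 5, 6, 7, 8, 9:
  g  : -135  -334  -671  -1182  -1903  -2870  -4119
  Δ  : -199  -337  -511  -721  -967  -1249
  Δ^2: -138  -174  -210  -246  -282
  Δ^3: -36  -36  -36  -36
  Δ^4: 0  0  0
  Δ^5: 0  0
  Δ^6: 0
The third differences are constant (-36) and nonzero, while all higher differences vanish, so the minimal degree is 3.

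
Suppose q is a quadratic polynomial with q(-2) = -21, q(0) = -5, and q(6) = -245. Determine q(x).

q(x) = -6x^2 - 4x - 5

Write q(x) = ax^2 + bx + c. Substituting each data point gives a linear system:
  4a - 2b + c = -21
  c = -5
  36a + 6b + c = -245
Solving the system yields a = -6, b = -4, c = -5.
So q(x) = -6x² - 4x - 5.
Check: q(-2) = -21. ✓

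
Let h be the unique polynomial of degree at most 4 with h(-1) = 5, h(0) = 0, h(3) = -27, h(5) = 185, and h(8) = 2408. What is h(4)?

20

Write h(s) = as^4 + bs^3 + cs^2 + ds + e. Substituting each data point gives a linear system:
  a - b + c - d + e = 5
  e = 0
  81a + 27b + 9c + 3d + e = -27
  625a + 125b + 25c + 5d + e = 185
  4096a + 512b + 64c + 8d + e = 2408
Solving the system yields a = 1, b = -3, c = -2, d = -3, e = 0.
So h(s) = s^4 - 3s^3 - 2s^2 - 3s.
Then h(4) = 20.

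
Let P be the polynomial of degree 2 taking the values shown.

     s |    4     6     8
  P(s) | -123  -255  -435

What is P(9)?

-543

Using the Lagrange interpolation formula with nodes 4, 6, 8:
  L_0(s) = (s - 6)(s - 8) / 8
  L_1(s) = (s - 4)(s - 8) / -4
  L_2(s) = (s - 4)(s - 6) / 8
Then P(s) = -123·L_0(s) - 255·L_1(s) - 435·L_2(s).
Expanding and collecting terms gives P(s) = -6s² - 6s - 3.
Evaluating at s = 9: P(9) = -543.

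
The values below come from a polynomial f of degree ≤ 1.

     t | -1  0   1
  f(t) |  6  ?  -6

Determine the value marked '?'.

0

The 2 known points determine the degree-1 polynomial uniquely.
Write f(t) = at + b. Substituting each data point gives a linear system:
  -a + b = 6
  a + b = -6
Solving the system yields a = -6, b = 0.
So f(t) = -6t.
Then f(0) = 0.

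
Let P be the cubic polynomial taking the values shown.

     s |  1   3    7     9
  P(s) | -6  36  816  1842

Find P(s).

P(s) = 3s^3 - 4s^2 - 2s - 3

Write P(s) = as^3 + bs^2 + cs + d. Substituting each data point gives a linear system:
  a + b + c + d = -6
  27a + 9b + 3c + d = 36
  343a + 49b + 7c + d = 816
  729a + 81b + 9c + d = 1842
Solving the system yields a = 3, b = -4, c = -2, d = -3.
So P(s) = 3s^3 - 4s^2 - 2s - 3.
Check: P(7) = 816. ✓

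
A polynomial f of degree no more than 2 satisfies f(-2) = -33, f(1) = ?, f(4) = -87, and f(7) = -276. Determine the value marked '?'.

On equispaced nodes a degree-2 polynomial has vanishing third forward difference, so
  - f(-2) + 3·f(1) - 3·f(4) + f(7) = 0.
Substituting the known values and solving for f(1):
  3·f(1) = -18
  f(1) = -6.

-6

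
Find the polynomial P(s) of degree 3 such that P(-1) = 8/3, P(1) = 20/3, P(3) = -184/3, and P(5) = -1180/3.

Using the Lagrange interpolation formula with nodes -1, 1, 3, 5:
  L_0(s) = (s - 1)(s - 3)(s - 5) / -48
  L_1(s) = (s + 1)(s - 3)(s - 5) / 16
  L_2(s) = (s + 1)(s - 1)(s - 5) / -16
  L_3(s) = (s + 1)(s - 1)(s - 3) / 48
Then P(s) = 8/3·L_0(s) + 20/3·L_1(s) - 184/3·L_2(s) - 1180/3·L_3(s).
Expanding and collecting terms gives P(s) = -4s³ + 3s² + 6s + 5/3.
Check: P(1) = 20/3. ✓

P(s) = -4s^3 + 3s^2 + 6s + 5/3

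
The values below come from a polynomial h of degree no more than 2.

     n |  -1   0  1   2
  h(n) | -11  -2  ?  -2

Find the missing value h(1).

1

On equispaced nodes a degree-2 polynomial has vanishing third forward difference, so
  - h(-1) + 3·h(0) - 3·h(1) + h(2) = 0.
Substituting the known values and solving for h(1):
  -3·h(1) = -3
  h(1) = 1.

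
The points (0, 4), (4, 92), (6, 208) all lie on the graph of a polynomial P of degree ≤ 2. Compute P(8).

Write P(x) = ax^2 + bx + c. Substituting each data point gives a linear system:
  c = 4
  16a + 4b + c = 92
  36a + 6b + c = 208
Solving the system yields a = 6, b = -2, c = 4.
So P(x) = 6x^2 - 2x + 4.
Then P(8) = 372.

372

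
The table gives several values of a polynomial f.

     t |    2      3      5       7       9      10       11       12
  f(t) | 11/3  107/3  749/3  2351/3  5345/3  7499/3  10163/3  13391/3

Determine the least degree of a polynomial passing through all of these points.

Divided differences on the nodes 2, 3, 5, 7, 9, 10, 11, 12:
  order 0: 11/3  107/3  749/3  2351/3  5345/3  7499/3  10163/3  13391/3
  order 1: 32  107  267  499  718  888  1076
  order 2: 25  40  58  73  85  94
  order 3: 3  3  3  3  3
  order 4: 0  0  0  0
  order 5: 0  0  0
  order 6: 0  0
  order 7: 0
The order-3 divided differences are all 3 (nonzero) and every higher order vanishes, so the data lies on a polynomial of degree exactly 3.

3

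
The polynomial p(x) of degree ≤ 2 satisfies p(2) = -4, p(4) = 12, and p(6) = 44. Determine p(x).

p(x) = 2x^2 - 4x - 4

Using the Lagrange interpolation formula with nodes 2, 4, 6:
  L_0(x) = (x - 4)(x - 6) / 8
  L_1(x) = (x - 2)(x - 6) / -4
  L_2(x) = (x - 2)(x - 4) / 8
Then p(x) = -4·L_0(x) + 12·L_1(x) + 44·L_2(x).
Expanding and collecting terms gives p(x) = 2x^2 - 4x - 4.
Check: p(4) = 12. ✓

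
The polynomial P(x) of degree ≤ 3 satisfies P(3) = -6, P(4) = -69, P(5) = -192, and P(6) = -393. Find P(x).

Write P(x) = ax^3 + bx^2 + cx + d. Substituting each data point gives a linear system:
  27a + 9b + 3c + d = -6
  64a + 16b + 4c + d = -69
  125a + 25b + 5c + d = -192
  216a + 36b + 6c + d = -393
Solving the system yields a = -3, b = 6, c = 6, d = 3.
So P(x) = -3x^3 + 6x^2 + 6x + 3.
Check: P(3) = -6. ✓

P(x) = -3x^3 + 6x^2 + 6x + 3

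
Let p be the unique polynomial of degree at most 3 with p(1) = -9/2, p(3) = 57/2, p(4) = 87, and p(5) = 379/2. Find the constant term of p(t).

-3

Write p(t) = at^3 + bt^2 + ct + d. Substituting each data point gives a linear system:
  a + b + c + d = -9/2
  27a + 9b + 3c + d = 57/2
  64a + 16b + 4c + d = 87
  125a + 25b + 5c + d = 379/2
Solving the system yields a = 2, b = -2, c = -3/2, d = -3.
So p(t) = 2t^3 - 2t^2 - (3/2)t - 3.
The constant term is -3.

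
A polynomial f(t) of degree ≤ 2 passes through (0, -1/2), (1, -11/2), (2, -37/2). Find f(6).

Write f(t) = at^2 + bt + c. Substituting each data point gives a linear system:
  c = -1/2
  a + b + c = -11/2
  4a + 2b + c = -37/2
Solving the system yields a = -4, b = -1, c = -1/2.
So f(t) = -4t^2 - t - 1/2.
Then f(6) = -301/2.

-301/2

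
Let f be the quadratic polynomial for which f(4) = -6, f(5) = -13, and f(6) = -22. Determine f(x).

Write f(x) = ax^2 + bx + c. Substituting each data point gives a linear system:
  16a + 4b + c = -6
  25a + 5b + c = -13
  36a + 6b + c = -22
Solving the system yields a = -1, b = 2, c = 2.
So f(x) = -x^2 + 2x + 2.
Check: f(6) = -22. ✓

f(x) = -x^2 + 2x + 2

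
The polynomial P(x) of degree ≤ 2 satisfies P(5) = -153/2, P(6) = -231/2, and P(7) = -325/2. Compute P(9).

Write P(x) = ax^2 + bx + c. Substituting each data point gives a linear system:
  25a + 5b + c = -153/2
  36a + 6b + c = -231/2
  49a + 7b + c = -325/2
Solving the system yields a = -4, b = 5, c = -3/2.
So P(x) = -4x^2 + 5x - 3/2.
Then P(9) = -561/2.

-561/2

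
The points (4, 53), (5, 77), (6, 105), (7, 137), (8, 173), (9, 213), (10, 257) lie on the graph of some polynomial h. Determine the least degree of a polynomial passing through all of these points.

Forward differences of the values at t = 4, 5, 6, 7, 8, 9, 10:
  h  : 53  77  105  137  173  213  257
  Δ  : 24  28  32  36  40  44
  Δ^2: 4  4  4  4  4
  Δ^3: 0  0  0  0
  Δ^4: 0  0  0
  Δ^5: 0  0
  Δ^6: 0
The second differences are constant (4) and nonzero, while all higher differences vanish, so the minimal degree is 2.

2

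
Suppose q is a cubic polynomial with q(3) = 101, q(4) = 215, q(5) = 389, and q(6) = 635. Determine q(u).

Using the Lagrange interpolation formula with nodes 3, 4, 5, 6:
  L_0(u) = (u - 4)(u - 5)(u - 6) / -6
  L_1(u) = (u - 3)(u - 5)(u - 6) / 2
  L_2(u) = (u - 3)(u - 4)(u - 6) / -2
  L_3(u) = (u - 3)(u - 4)(u - 5) / 6
Then q(u) = 101·L_0(u) + 215·L_1(u) + 389·L_2(u) + 635·L_3(u).
Expanding and collecting terms gives q(u) = 2u^3 + 6u^2 - 2u - 1.
Check: q(6) = 635. ✓

q(u) = 2u^3 + 6u^2 - 2u - 1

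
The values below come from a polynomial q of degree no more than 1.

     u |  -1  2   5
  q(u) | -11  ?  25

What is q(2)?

On equispaced nodes a degree-1 polynomial has vanishing second forward difference, so
  q(-1) - 2·q(2) + q(5) = 0.
Substituting the known values and solving for q(2):
  -2·q(2) = -14
  q(2) = 7.

7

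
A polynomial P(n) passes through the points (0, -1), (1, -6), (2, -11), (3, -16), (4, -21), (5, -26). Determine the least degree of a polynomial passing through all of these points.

1

Forward differences of the values at n = 0, 1, 2, 3, 4, 5:
  P  : -1  -6  -11  -16  -21  -26
  Δ  : -5  -5  -5  -5  -5
  Δ^2: 0  0  0  0
  Δ^3: 0  0  0
  Δ^4: 0  0
  Δ^5: 0
The first differences are constant (-5) and nonzero, while all higher differences vanish, so the minimal degree is 1.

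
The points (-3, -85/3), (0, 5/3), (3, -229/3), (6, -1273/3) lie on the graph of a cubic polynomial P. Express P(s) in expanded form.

P(s) = -s^3 - 6s^2 + s + 5/3

Using the Lagrange interpolation formula with nodes -3, 0, 3, 6:
  L_0(s) = s(s - 3)(s - 6) / -162
  L_1(s) = (s + 3)(s - 3)(s - 6) / 54
  L_2(s) = (s + 3)s(s - 6) / -54
  L_3(s) = (s + 3)s(s - 3) / 162
Then P(s) = -85/3·L_0(s) + 5/3·L_1(s) - 229/3·L_2(s) - 1273/3·L_3(s).
Expanding and collecting terms gives P(s) = -s³ - 6s² + s + 5/3.
Check: P(0) = 5/3. ✓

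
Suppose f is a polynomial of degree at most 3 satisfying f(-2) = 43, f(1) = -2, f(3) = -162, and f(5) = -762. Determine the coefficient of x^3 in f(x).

-6

Write f(x) = ax^3 + bx^2 + cx + d. Substituting each data point gives a linear system:
  -8a + 4b - 2c + d = 43
  a + b + c + d = -2
  27a + 9b + 3c + d = -162
  125a + 25b + 5c + d = -762
Solving the system yields a = -6, b = -1, c = 2, d = 3.
So f(x) = -6x^3 - x^2 + 2x + 3.
The leading coefficient is -6.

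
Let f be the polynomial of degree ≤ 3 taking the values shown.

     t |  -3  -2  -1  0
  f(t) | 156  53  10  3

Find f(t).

f(t) = -4t^3 + 6t^2 + 3t + 3

Write f(t) = at^3 + bt^2 + ct + d. Substituting each data point gives a linear system:
  -27a + 9b - 3c + d = 156
  -8a + 4b - 2c + d = 53
  -a + b - c + d = 10
  d = 3
Solving the system yields a = -4, b = 6, c = 3, d = 3.
So f(t) = -4t^3 + 6t^2 + 3t + 3.
Check: f(0) = 3. ✓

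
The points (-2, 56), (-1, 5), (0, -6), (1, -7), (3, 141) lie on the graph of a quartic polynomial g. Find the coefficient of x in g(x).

-5

Write g(x) = ax^4 + bx^3 + cx^2 + dx + e. Substituting each data point gives a linear system:
  16a - 8b + 4c - 2d + e = 56
  a - b + c - d + e = 5
  e = -6
  a + b + c + d + e = -7
  81a + 27b + 9c + 3d + e = 141
Solving the system yields a = 2, b = -1, c = 3, d = -5, e = -6.
So g(x) = 2x⁴ - x³ + 3x² - 5x - 6.
The coefficient of x is -5.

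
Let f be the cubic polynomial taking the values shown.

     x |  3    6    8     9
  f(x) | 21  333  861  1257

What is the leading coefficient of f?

Write f(x) = ax^3 + bx^2 + cx + d. Substituting each data point gives a linear system:
  27a + 9b + 3c + d = 21
  216a + 36b + 6c + d = 333
  512a + 64b + 8c + d = 861
  729a + 81b + 9c + d = 1257
Solving the system yields a = 2, b = -2, c = -4, d = -3.
So f(x) = 2x³ - 2x² - 4x - 3.
The leading coefficient is 2.

2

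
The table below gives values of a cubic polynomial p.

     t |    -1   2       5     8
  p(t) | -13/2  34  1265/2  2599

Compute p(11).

13487/2

Write p(t) = at^3 + bt^2 + ct + d. Substituting each data point gives a linear system:
  -a + b - c + d = -13/2
  8a + 4b + 2c + d = 34
  125a + 25b + 5c + d = 1265/2
  512a + 64b + 8c + d = 2599
Solving the system yields a = 5, b = 1, c = -5/2, d = -5.
So p(t) = 5t^3 + t^2 - (5/2)t - 5.
Then p(11) = 13487/2.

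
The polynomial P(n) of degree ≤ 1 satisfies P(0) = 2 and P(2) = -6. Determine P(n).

P(n) = -4n + 2

Using the Lagrange interpolation formula with nodes 0, 2:
  L_0(n) = (n - 2) / -2
  L_1(n) = n / 2
Then P(n) = 2·L_0(n) - 6·L_1(n).
Expanding and collecting terms gives P(n) = -4n + 2.
Check: P(2) = -6. ✓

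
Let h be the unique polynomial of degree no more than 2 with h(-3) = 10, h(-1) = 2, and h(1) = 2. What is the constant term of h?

Write h(u) = au^2 + bu + c. Substituting each data point gives a linear system:
  9a - 3b + c = 10
  a - b + c = 2
  a + b + c = 2
Solving the system yields a = 1, b = 0, c = 1.
So h(u) = u^2 + 1.
The constant term is 1.

1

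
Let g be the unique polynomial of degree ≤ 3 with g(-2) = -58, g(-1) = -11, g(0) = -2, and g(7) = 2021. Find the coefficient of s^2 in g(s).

-1

Write g(s) = as^3 + bs^2 + cs + d. Substituting each data point gives a linear system:
  -8a + 4b - 2c + d = -58
  -a + b - c + d = -11
  d = -2
  343a + 49b + 7c + d = 2021
Solving the system yields a = 6, b = -1, c = 2, d = -2.
So g(s) = 6s^3 - s^2 + 2s - 2.
The coefficient of s^2 is -1.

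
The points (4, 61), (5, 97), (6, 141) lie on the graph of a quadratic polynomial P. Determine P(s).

Using the Lagrange interpolation formula with nodes 4, 5, 6:
  L_0(s) = (s - 5)(s - 6) / 2
  L_1(s) = (s - 4)(s - 6) / -1
  L_2(s) = (s - 4)(s - 5) / 2
Then P(s) = 61·L_0(s) + 97·L_1(s) + 141·L_2(s).
Expanding and collecting terms gives P(s) = 4s^2 - 3.
Check: P(6) = 141. ✓

P(s) = 4s^2 - 3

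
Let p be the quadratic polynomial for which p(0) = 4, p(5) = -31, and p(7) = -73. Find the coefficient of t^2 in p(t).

Write p(t) = at^2 + bt + c. Substituting each data point gives a linear system:
  c = 4
  25a + 5b + c = -31
  49a + 7b + c = -73
Solving the system yields a = -2, b = 3, c = 4.
So p(t) = -2t^2 + 3t + 4.
The leading coefficient is -2.

-2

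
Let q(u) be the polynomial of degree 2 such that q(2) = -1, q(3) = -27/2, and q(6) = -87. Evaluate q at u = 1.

Write q(u) = au^2 + bu + c. Substituting each data point gives a linear system:
  4a + 2b + c = -1
  9a + 3b + c = -27/2
  36a + 6b + c = -87
Solving the system yields a = -3, b = 5/2, c = 6.
So q(u) = -3u² + (5/2)u + 6.
Then q(1) = 11/2.

11/2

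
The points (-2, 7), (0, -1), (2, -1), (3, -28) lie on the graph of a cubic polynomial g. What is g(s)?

Using the Lagrange interpolation formula with nodes -2, 0, 2, 3:
  L_0(s) = s(s - 2)(s - 3) / -40
  L_1(s) = (s + 2)(s - 2)(s - 3) / 12
  L_2(s) = (s + 2)s(s - 3) / -8
  L_3(s) = (s + 2)s(s - 2) / 15
Then g(s) = 7·L_0(s) - 1·L_1(s) - 1·L_2(s) - 28·L_3(s).
Expanding and collecting terms gives g(s) = -2s^3 + s^2 + 6s - 1.
Check: g(3) = -28. ✓

g(s) = -2s^3 + s^2 + 6s - 1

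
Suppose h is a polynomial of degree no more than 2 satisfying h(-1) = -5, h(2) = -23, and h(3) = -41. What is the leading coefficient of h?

Write h(s) = as^2 + bs + c. Substituting each data point gives a linear system:
  a - b + c = -5
  4a + 2b + c = -23
  9a + 3b + c = -41
Solving the system yields a = -3, b = -3, c = -5.
So h(s) = -3s^2 - 3s - 5.
The leading coefficient is -3.

-3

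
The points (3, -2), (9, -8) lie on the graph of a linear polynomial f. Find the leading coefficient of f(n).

-1

Write f(n) = an + b. Substituting each data point gives a linear system:
  3a + b = -2
  9a + b = -8
Solving the system yields a = -1, b = 1.
So f(n) = -n + 1.
The leading coefficient is -1.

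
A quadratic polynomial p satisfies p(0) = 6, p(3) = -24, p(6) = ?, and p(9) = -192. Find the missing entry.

-90

The 3 known points determine the degree-2 polynomial uniquely.
Write p(u) = au^2 + bu + c. Substituting each data point gives a linear system:
  c = 6
  9a + 3b + c = -24
  81a + 9b + c = -192
Solving the system yields a = -2, b = -4, c = 6.
So p(u) = -2u^2 - 4u + 6.
Then p(6) = -90.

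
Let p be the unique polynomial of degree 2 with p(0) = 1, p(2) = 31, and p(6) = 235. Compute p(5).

Write p(t) = at^2 + bt + c. Substituting each data point gives a linear system:
  c = 1
  4a + 2b + c = 31
  36a + 6b + c = 235
Solving the system yields a = 6, b = 3, c = 1.
So p(t) = 6t^2 + 3t + 1.
Then p(5) = 166.

166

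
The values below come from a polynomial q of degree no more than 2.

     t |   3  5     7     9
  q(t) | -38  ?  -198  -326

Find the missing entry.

The 3 known points determine the degree-2 polynomial uniquely.
Write q(t) = at^2 + bt + c. Substituting each data point gives a linear system:
  9a + 3b + c = -38
  49a + 7b + c = -198
  81a + 9b + c = -326
Solving the system yields a = -4, b = 0, c = -2.
So q(t) = -4t² - 2.
Then q(5) = -102.

-102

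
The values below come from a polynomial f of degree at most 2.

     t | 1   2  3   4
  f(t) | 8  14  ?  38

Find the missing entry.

The 3 known points determine the degree-2 polynomial uniquely.
Write f(t) = at^2 + bt + c. Substituting each data point gives a linear system:
  a + b + c = 8
  4a + 2b + c = 14
  16a + 4b + c = 38
Solving the system yields a = 2, b = 0, c = 6.
So f(t) = 2t² + 6.
Then f(3) = 24.

24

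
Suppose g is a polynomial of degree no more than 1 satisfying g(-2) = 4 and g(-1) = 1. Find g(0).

Write g(x) = ax + b. Substituting each data point gives a linear system:
  -2a + b = 4
  -a + b = 1
Solving the system yields a = -3, b = -2.
So g(x) = -3x - 2.
Then g(0) = -2.

-2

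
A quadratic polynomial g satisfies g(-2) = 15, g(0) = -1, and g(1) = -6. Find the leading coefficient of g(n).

1

Write g(n) = an^2 + bn + c. Substituting each data point gives a linear system:
  4a - 2b + c = 15
  c = -1
  a + b + c = -6
Solving the system yields a = 1, b = -6, c = -1.
So g(n) = n^2 - 6n - 1.
The leading coefficient is 1.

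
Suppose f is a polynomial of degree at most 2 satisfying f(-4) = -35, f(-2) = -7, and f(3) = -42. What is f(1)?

-10

Write f(s) = as^2 + bs + c. Substituting each data point gives a linear system:
  16a - 4b + c = -35
  4a - 2b + c = -7
  9a + 3b + c = -42
Solving the system yields a = -3, b = -4, c = -3.
So f(s) = -3s² - 4s - 3.
Then f(1) = -10.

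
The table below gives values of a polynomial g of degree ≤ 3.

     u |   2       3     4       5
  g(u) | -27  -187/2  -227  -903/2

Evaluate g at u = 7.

Write g(u) = au^3 + bu^2 + cu + d. Substituting each data point gives a linear system:
  8a + 4b + 2c + d = -27
  27a + 9b + 3c + d = -187/2
  64a + 16b + 4c + d = -227
  125a + 25b + 5c + d = -903/2
Solving the system yields a = -4, b = 5/2, c = -3, d = 1.
So g(u) = -4u^3 + (5/2)u^2 - 3u + 1.
Then g(7) = -2539/2.

-2539/2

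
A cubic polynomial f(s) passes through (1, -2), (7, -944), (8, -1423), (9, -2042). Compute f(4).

-167

Write f(s) = as^3 + bs^2 + cs + d. Substituting each data point gives a linear system:
  a + b + c + d = -2
  343a + 49b + 7c + d = -944
  512a + 64b + 8c + d = -1423
  729a + 81b + 9c + d = -2042
Solving the system yields a = -3, b = 2, c = -2, d = 1.
So f(s) = -3s³ + 2s² - 2s + 1.
Then f(4) = -167.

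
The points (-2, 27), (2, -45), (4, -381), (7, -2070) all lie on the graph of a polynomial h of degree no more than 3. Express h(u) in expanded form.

h(u) = -6u^3 - u^2 + 6u - 5

Write h(u) = au^3 + bu^2 + cu + d. Substituting each data point gives a linear system:
  -8a + 4b - 2c + d = 27
  8a + 4b + 2c + d = -45
  64a + 16b + 4c + d = -381
  343a + 49b + 7c + d = -2070
Solving the system yields a = -6, b = -1, c = 6, d = -5.
So h(u) = -6u³ - u² + 6u - 5.
Check: h(-2) = 27. ✓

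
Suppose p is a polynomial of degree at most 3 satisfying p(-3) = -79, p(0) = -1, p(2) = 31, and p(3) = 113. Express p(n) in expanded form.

p(n) = 4n^3 + 2n^2 - 4n - 1

Write p(n) = an^3 + bn^2 + cn + d. Substituting each data point gives a linear system:
  -27a + 9b - 3c + d = -79
  d = -1
  8a + 4b + 2c + d = 31
  27a + 9b + 3c + d = 113
Solving the system yields a = 4, b = 2, c = -4, d = -1.
So p(n) = 4n^3 + 2n^2 - 4n - 1.
Check: p(-3) = -79. ✓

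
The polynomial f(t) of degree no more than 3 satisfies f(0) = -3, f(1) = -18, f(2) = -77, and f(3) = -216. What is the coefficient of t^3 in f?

-6

Write f(t) = at^3 + bt^2 + ct + d. Substituting each data point gives a linear system:
  d = -3
  a + b + c + d = -18
  8a + 4b + 2c + d = -77
  27a + 9b + 3c + d = -216
Solving the system yields a = -6, b = -4, c = -5, d = -3.
So f(t) = -6t³ - 4t² - 5t - 3.
The leading coefficient is -6.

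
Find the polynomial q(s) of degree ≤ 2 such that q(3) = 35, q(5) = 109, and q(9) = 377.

Using the Lagrange interpolation formula with nodes 3, 5, 9:
  L_0(s) = (s - 5)(s - 9) / 12
  L_1(s) = (s - 3)(s - 9) / -8
  L_2(s) = (s - 3)(s - 5) / 24
Then q(s) = 35·L_0(s) + 109·L_1(s) + 377·L_2(s).
Expanding and collecting terms gives q(s) = 5s^2 - 3s - 1.
Check: q(3) = 35. ✓

q(s) = 5s^2 - 3s - 1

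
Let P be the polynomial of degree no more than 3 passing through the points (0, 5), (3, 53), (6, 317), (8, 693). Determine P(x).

P(x) = x^3 + 3x^2 - 2x + 5

Write P(x) = ax^3 + bx^2 + cx + d. Substituting each data point gives a linear system:
  d = 5
  27a + 9b + 3c + d = 53
  216a + 36b + 6c + d = 317
  512a + 64b + 8c + d = 693
Solving the system yields a = 1, b = 3, c = -2, d = 5.
So P(x) = x^3 + 3x^2 - 2x + 5.
Check: P(8) = 693. ✓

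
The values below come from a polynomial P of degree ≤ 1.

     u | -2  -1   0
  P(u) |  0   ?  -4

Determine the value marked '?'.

On equispaced nodes a degree-1 polynomial has vanishing second forward difference, so
  P(-2) - 2·P(-1) + P(0) = 0.
Substituting the known values and solving for P(-1):
  -2·P(-1) = 4
  P(-1) = -2.

-2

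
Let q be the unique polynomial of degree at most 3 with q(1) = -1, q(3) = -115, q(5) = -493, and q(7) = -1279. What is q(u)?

q(u) = -3u^3 - 6u^2 + 6u + 2

Write q(u) = au^3 + bu^2 + cu + d. Substituting each data point gives a linear system:
  a + b + c + d = -1
  27a + 9b + 3c + d = -115
  125a + 25b + 5c + d = -493
  343a + 49b + 7c + d = -1279
Solving the system yields a = -3, b = -6, c = 6, d = 2.
So q(u) = -3u^3 - 6u^2 + 6u + 2.
Check: q(3) = -115. ✓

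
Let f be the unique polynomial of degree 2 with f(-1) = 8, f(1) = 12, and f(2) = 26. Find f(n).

f(n) = 4n^2 + 2n + 6

Write f(n) = an^2 + bn + c. Substituting each data point gives a linear system:
  a - b + c = 8
  a + b + c = 12
  4a + 2b + c = 26
Solving the system yields a = 4, b = 2, c = 6.
So f(n) = 4n² + 2n + 6.
Check: f(-1) = 8. ✓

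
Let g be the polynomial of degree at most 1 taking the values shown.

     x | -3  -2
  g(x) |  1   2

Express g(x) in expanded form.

g(x) = x + 4

Write g(x) = ax + b. Substituting each data point gives a linear system:
  -3a + b = 1
  -2a + b = 2
Solving the system yields a = 1, b = 4.
So g(x) = x + 4.
Check: g(-2) = 2. ✓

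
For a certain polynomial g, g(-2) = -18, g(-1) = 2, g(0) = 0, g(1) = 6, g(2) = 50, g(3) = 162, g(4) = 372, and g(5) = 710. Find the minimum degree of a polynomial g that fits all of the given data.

3

Forward differences of the values at s = -2, -1, 0, 1, 2, 3, 4, 5:
  g  : -18  2  0  6  50  162  372  710
  Δ  : 20  -2  6  44  112  210  338
  Δ^2: -22  8  38  68  98  128
  Δ^3: 30  30  30  30  30
  Δ^4: 0  0  0  0
  Δ^5: 0  0  0
  Δ^6: 0  0
  Δ^7: 0
The third differences are constant (30) and nonzero, while all higher differences vanish, so the minimal degree is 3.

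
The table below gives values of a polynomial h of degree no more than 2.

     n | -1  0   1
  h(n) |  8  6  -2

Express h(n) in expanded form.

h(n) = -3n^2 - 5n + 6

Using the Lagrange interpolation formula with nodes -1, 0, 1:
  L_0(n) = n(n - 1) / 2
  L_1(n) = (n + 1)(n - 1) / -1
  L_2(n) = (n + 1)n / 2
Then h(n) = 8·L_0(n) + 6·L_1(n) - 2·L_2(n).
Expanding and collecting terms gives h(n) = -3n² - 5n + 6.
Check: h(0) = 6. ✓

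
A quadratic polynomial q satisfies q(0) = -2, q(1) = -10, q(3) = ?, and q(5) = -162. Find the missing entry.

-62

The 3 known points determine the degree-2 polynomial uniquely.
Write q(s) = as^2 + bs + c. Substituting each data point gives a linear system:
  c = -2
  a + b + c = -10
  25a + 5b + c = -162
Solving the system yields a = -6, b = -2, c = -2.
So q(s) = -6s^2 - 2s - 2.
Then q(3) = -62.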